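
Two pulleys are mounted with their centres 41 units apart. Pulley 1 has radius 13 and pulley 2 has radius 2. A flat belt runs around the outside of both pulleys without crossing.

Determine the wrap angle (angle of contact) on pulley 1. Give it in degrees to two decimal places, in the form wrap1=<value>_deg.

open belt: β = asin((r2−r1)/C) = asin(-11/41) = -15.5627°
wrap1 = π − 2β = 211.1254°
wrap2 = π + 2β = 148.8746°

wrap1=211.13_deg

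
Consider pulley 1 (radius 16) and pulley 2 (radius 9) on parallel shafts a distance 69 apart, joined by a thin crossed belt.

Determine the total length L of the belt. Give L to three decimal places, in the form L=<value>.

L=225.701

crossed belt: β = asin((r1+r2)/C) = asin(25/69) = 21.2427°
wrap1 = wrap2 = π + 2β = 222.4853°
tangent length = C·cosβ = 64.3117
L = (r1+r2)·wrap + 2·C·cosβ = 25·3.8831 + 2·64.3117 = 225.7010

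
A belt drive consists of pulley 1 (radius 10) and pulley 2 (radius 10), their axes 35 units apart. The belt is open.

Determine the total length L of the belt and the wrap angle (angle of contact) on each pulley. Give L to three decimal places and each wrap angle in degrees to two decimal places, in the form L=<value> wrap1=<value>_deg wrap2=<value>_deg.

open belt: β = asin((r2−r1)/C) = asin(0/35) = 0.0000°
wrap1 = π − 2β = 180.0000°
wrap2 = π + 2β = 180.0000°
tangent length = C·cosβ = 35.0000
L = r1·wrap1 + r2·wrap2 + 2·C·cosβ = 10·3.1416 + 10·3.1416 + 2·35.0000 = 132.8319

L=132.832 wrap1=180.00_deg wrap2=180.00_deg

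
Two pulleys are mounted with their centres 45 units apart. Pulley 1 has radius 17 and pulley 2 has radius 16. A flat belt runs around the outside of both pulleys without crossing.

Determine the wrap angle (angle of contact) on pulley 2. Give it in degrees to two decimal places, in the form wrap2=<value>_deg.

open belt: β = asin((r2−r1)/C) = asin(-1/45) = -1.2733°
wrap1 = π − 2β = 182.5467°
wrap2 = π + 2β = 177.4533°

wrap2=177.45_deg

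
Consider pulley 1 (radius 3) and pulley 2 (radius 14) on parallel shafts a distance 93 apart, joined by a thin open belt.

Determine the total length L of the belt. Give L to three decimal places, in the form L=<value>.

L=240.710

open belt: β = asin((r2−r1)/C) = asin(11/93) = 6.7928°
wrap1 = π − 2β = 166.4144°
wrap2 = π + 2β = 193.5856°
tangent length = C·cosβ = 92.3472
L = r1·wrap1 + r2·wrap2 + 2·C·cosβ = 3·2.9045 + 14·3.3787 + 2·92.3472 = 240.7097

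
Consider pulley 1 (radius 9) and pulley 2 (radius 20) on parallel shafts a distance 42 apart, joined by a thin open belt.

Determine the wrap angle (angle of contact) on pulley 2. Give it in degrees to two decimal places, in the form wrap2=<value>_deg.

open belt: β = asin((r2−r1)/C) = asin(11/42) = 15.1831°
wrap1 = π − 2β = 149.6338°
wrap2 = π + 2β = 210.3662°

wrap2=210.37_deg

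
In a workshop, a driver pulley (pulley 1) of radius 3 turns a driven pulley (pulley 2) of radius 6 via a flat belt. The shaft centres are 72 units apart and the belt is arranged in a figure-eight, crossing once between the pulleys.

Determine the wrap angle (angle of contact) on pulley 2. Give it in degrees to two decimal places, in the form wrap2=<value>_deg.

crossed belt: β = asin((r1+r2)/C) = asin(9/72) = 7.1808°
wrap1 = wrap2 = π + 2β = 194.3615°

wrap2=194.36_deg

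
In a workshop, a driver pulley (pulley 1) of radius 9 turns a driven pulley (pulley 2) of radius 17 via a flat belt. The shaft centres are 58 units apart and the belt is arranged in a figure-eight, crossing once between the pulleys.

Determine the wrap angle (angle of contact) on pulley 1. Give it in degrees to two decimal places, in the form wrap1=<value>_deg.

crossed belt: β = asin((r1+r2)/C) = asin(26/58) = 26.6331°
wrap1 = wrap2 = π + 2β = 233.2662°

wrap1=233.27_deg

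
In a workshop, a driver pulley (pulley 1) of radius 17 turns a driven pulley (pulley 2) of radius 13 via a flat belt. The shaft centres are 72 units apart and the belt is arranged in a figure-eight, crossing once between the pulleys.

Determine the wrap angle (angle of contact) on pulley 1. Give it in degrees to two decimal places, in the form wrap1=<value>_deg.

wrap1=229.25_deg

crossed belt: β = asin((r1+r2)/C) = asin(30/72) = 24.6243°
wrap1 = wrap2 = π + 2β = 229.2486°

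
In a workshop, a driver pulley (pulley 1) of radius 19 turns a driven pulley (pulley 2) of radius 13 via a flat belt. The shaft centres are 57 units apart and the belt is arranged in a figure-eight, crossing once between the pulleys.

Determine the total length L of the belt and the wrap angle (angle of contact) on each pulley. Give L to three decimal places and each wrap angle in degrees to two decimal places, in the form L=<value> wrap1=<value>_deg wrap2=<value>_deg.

crossed belt: β = asin((r1+r2)/C) = asin(32/57) = 34.1529°
wrap1 = wrap2 = π + 2β = 248.3058°
tangent length = C·cosβ = 47.1699
L = (r1+r2)·wrap + 2·C·cosβ = 32·4.3338 + 2·47.1699 = 233.0199

L=233.020 wrap1=248.31_deg wrap2=248.31_deg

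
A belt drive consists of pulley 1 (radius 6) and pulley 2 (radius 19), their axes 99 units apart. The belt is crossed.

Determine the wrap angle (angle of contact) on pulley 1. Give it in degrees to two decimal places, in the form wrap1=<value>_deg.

wrap1=209.25_deg

crossed belt: β = asin((r1+r2)/C) = asin(25/99) = 14.6270°
wrap1 = wrap2 = π + 2β = 209.2540°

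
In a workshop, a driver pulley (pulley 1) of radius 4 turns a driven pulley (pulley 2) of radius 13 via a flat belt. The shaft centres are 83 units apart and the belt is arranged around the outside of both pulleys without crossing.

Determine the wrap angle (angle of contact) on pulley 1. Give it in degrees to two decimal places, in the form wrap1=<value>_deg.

wrap1=167.55_deg

open belt: β = asin((r2−r1)/C) = asin(9/83) = 6.2250°
wrap1 = π − 2β = 167.5499°
wrap2 = π + 2β = 192.4501°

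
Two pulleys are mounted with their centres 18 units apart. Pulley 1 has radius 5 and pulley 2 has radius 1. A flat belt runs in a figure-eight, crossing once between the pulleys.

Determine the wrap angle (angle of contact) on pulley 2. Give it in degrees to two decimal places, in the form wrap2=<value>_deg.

crossed belt: β = asin((r1+r2)/C) = asin(6/18) = 19.4712°
wrap1 = wrap2 = π + 2β = 218.9424°

wrap2=218.94_deg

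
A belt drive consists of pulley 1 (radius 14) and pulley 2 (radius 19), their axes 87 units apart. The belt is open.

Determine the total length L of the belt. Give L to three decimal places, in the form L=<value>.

L=277.960

open belt: β = asin((r2−r1)/C) = asin(5/87) = 3.2947°
wrap1 = π − 2β = 173.4106°
wrap2 = π + 2β = 186.5894°
tangent length = C·cosβ = 86.8562
L = r1·wrap1 + r2·wrap2 + 2·C·cosβ = 14·3.0266 + 19·3.2566 + 2·86.8562 = 277.9600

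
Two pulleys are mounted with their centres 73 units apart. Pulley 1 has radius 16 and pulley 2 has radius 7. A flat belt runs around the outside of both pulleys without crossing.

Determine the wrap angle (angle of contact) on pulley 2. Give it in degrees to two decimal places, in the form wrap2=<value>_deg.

open belt: β = asin((r2−r1)/C) = asin(-9/73) = -7.0819°
wrap1 = π − 2β = 194.1638°
wrap2 = π + 2β = 165.8362°

wrap2=165.84_deg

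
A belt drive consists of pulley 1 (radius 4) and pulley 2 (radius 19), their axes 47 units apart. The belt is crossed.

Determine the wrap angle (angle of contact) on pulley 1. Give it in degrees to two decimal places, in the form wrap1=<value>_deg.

crossed belt: β = asin((r1+r2)/C) = asin(23/47) = 29.2986°
wrap1 = wrap2 = π + 2β = 238.5973°

wrap1=238.60_deg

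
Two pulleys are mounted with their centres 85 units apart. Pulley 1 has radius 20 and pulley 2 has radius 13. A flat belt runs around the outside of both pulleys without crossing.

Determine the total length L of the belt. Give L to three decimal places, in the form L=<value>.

L=274.249

open belt: β = asin((r2−r1)/C) = asin(-7/85) = -4.7238°
wrap1 = π − 2β = 189.4477°
wrap2 = π + 2β = 170.5523°
tangent length = C·cosβ = 84.7113
L = r1·wrap1 + r2·wrap2 + 2·C·cosβ = 20·3.3065 + 13·2.9767 + 2·84.7113 = 274.2494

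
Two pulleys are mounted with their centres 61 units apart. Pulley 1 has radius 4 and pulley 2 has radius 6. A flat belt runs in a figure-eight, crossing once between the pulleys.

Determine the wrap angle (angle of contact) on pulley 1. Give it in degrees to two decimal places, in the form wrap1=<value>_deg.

wrap1=198.87_deg

crossed belt: β = asin((r1+r2)/C) = asin(10/61) = 9.4353°
wrap1 = wrap2 = π + 2β = 198.8707°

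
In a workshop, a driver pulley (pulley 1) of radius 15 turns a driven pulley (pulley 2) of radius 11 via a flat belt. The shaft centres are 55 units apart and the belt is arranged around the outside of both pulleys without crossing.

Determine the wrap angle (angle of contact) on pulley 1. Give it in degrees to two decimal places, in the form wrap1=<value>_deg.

wrap1=188.34_deg

open belt: β = asin((r2−r1)/C) = asin(-4/55) = -4.1706°
wrap1 = π − 2β = 188.3413°
wrap2 = π + 2β = 171.6587°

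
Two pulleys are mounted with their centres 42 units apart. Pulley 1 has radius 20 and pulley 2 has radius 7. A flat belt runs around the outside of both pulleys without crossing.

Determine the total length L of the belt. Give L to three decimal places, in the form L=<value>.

L=172.880

open belt: β = asin((r2−r1)/C) = asin(-13/42) = -18.0305°
wrap1 = π − 2β = 216.0611°
wrap2 = π + 2β = 143.9389°
tangent length = C·cosβ = 39.9375
L = r1·wrap1 + r2·wrap2 + 2·C·cosβ = 20·3.7710 + 7·2.5122 + 2·39.9375 = 172.8799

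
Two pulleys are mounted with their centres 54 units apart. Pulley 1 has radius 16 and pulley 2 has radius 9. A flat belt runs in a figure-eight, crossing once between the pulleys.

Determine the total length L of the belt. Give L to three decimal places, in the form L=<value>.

crossed belt: β = asin((r1+r2)/C) = asin(25/54) = 27.5785°
wrap1 = wrap2 = π + 2β = 235.1569°
tangent length = C·cosβ = 47.8644
L = (r1+r2)·wrap + 2·C·cosβ = 25·4.1043 + 2·47.8644 = 198.3354

L=198.335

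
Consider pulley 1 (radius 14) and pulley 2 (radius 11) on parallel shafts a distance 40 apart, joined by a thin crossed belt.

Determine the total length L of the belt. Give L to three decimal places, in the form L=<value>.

crossed belt: β = asin((r1+r2)/C) = asin(25/40) = 38.6822°
wrap1 = wrap2 = π + 2β = 257.3644°
tangent length = C·cosβ = 31.2250
L = (r1+r2)·wrap + 2·C·cosβ = 25·4.4919 + 2·31.2250 = 174.7464

L=174.746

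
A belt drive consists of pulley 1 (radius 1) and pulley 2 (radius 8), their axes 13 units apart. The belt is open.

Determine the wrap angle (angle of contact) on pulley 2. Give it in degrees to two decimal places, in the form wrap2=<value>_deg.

wrap2=245.16_deg

open belt: β = asin((r2−r1)/C) = asin(7/13) = 32.5790°
wrap1 = π − 2β = 114.8421°
wrap2 = π + 2β = 245.1579°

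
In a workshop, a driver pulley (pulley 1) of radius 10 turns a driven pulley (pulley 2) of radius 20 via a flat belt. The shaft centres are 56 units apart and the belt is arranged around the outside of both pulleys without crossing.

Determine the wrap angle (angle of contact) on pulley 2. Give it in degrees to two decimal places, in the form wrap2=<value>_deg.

open belt: β = asin((r2−r1)/C) = asin(10/56) = 10.2866°
wrap1 = π − 2β = 159.4269°
wrap2 = π + 2β = 200.5731°

wrap2=200.57_deg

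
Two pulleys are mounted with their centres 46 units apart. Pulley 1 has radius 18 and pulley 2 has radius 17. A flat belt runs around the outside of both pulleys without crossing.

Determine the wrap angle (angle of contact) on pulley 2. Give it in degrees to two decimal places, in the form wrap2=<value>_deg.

open belt: β = asin((r2−r1)/C) = asin(-1/46) = -1.2457°
wrap1 = π − 2β = 182.4913°
wrap2 = π + 2β = 177.5087°

wrap2=177.51_deg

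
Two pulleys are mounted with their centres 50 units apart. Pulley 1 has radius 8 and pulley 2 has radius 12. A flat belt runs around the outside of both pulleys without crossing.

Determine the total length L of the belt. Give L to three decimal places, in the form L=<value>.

open belt: β = asin((r2−r1)/C) = asin(4/50) = 4.5886°
wrap1 = π − 2β = 170.8229°
wrap2 = π + 2β = 189.1771°
tangent length = C·cosβ = 49.8397
L = r1·wrap1 + r2·wrap2 + 2·C·cosβ = 8·2.9814 + 12·3.3018 + 2·49.8397 = 163.1520

L=163.152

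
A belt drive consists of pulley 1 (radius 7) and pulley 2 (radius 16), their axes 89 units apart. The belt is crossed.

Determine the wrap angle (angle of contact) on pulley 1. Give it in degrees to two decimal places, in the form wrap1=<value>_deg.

wrap1=209.95_deg

crossed belt: β = asin((r1+r2)/C) = asin(23/89) = 14.9767°
wrap1 = wrap2 = π + 2β = 209.9535°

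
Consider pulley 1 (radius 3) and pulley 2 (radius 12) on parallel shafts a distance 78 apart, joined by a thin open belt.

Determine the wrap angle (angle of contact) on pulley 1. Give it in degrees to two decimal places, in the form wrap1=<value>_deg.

open belt: β = asin((r2−r1)/C) = asin(9/78) = 6.6258°
wrap1 = π − 2β = 166.7484°
wrap2 = π + 2β = 193.2516°

wrap1=166.75_deg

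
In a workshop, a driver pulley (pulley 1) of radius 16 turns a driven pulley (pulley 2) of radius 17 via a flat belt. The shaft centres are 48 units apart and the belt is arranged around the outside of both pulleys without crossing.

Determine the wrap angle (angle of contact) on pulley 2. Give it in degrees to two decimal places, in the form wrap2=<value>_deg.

wrap2=182.39_deg

open belt: β = asin((r2−r1)/C) = asin(1/48) = 1.1937°
wrap1 = π − 2β = 177.6125°
wrap2 = π + 2β = 182.3875°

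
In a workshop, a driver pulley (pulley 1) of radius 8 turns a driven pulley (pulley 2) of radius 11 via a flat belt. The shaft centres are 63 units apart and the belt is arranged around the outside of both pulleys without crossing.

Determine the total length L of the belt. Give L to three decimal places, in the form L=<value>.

open belt: β = asin((r2−r1)/C) = asin(3/63) = 2.7294°
wrap1 = π − 2β = 174.5412°
wrap2 = π + 2β = 185.4588°
tangent length = C·cosβ = 62.9285
L = r1·wrap1 + r2·wrap2 + 2·C·cosβ = 8·3.0463 + 11·3.2369 + 2·62.9285 = 185.8331

L=185.833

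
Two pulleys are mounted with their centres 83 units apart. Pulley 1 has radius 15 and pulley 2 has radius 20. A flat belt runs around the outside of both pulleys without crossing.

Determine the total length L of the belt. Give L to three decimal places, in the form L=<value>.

open belt: β = asin((r2−r1)/C) = asin(5/83) = 3.4536°
wrap1 = π − 2β = 173.0927°
wrap2 = π + 2β = 186.9073°
tangent length = C·cosβ = 82.8493
L = r1·wrap1 + r2·wrap2 + 2·C·cosβ = 15·3.0210 + 20·3.2621 + 2·82.8493 = 276.2570

L=276.257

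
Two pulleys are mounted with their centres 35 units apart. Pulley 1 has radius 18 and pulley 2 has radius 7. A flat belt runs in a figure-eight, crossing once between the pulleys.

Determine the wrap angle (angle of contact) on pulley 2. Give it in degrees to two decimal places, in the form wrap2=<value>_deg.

wrap2=271.17_deg

crossed belt: β = asin((r1+r2)/C) = asin(25/35) = 45.5847°
wrap1 = wrap2 = π + 2β = 271.1694°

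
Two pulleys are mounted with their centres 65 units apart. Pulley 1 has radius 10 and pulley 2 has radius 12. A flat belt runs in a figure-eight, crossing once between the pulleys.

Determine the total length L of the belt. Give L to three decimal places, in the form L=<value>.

crossed belt: β = asin((r1+r2)/C) = asin(22/65) = 19.7832°
wrap1 = wrap2 = π + 2β = 219.5663°
tangent length = C·cosβ = 61.1637
L = (r1+r2)·wrap + 2·C·cosβ = 22·3.8322 + 2·61.1637 = 206.6349

L=206.635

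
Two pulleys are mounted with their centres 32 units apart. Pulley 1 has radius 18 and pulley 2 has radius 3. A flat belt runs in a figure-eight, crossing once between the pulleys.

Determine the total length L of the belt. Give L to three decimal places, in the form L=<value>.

crossed belt: β = asin((r1+r2)/C) = asin(21/32) = 41.0145°
wrap1 = wrap2 = π + 2β = 262.0290°
tangent length = C·cosβ = 24.1454
L = (r1+r2)·wrap + 2·C·cosβ = 21·4.5733 + 2·24.1454 = 144.3294

L=144.329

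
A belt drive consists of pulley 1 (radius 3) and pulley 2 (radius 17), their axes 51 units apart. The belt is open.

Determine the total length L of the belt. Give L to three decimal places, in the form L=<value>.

L=168.700

open belt: β = asin((r2−r1)/C) = asin(14/51) = 15.9328°
wrap1 = π − 2β = 148.1344°
wrap2 = π + 2β = 211.8656°
tangent length = C·cosβ = 49.0408
L = r1·wrap1 + r2·wrap2 + 2·C·cosβ = 3·2.5854 + 17·3.6978 + 2·49.0408 = 168.6997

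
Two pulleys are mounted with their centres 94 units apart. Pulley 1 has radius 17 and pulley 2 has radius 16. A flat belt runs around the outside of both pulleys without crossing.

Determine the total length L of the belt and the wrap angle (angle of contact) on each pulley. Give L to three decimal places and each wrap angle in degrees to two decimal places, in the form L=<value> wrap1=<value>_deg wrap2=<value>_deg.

open belt: β = asin((r2−r1)/C) = asin(-1/94) = -0.6095°
wrap1 = π − 2β = 181.2191°
wrap2 = π + 2β = 178.7809°
tangent length = C·cosβ = 93.9947
L = r1·wrap1 + r2·wrap2 + 2·C·cosβ = 17·3.1629 + 16·3.1203 + 2·93.9947 = 291.6832

L=291.683 wrap1=181.22_deg wrap2=178.78_deg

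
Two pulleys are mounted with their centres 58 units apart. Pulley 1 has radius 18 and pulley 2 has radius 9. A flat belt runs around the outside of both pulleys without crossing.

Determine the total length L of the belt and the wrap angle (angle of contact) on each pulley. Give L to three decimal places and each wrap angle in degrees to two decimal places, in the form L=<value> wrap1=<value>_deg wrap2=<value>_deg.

open belt: β = asin((r2−r1)/C) = asin(-9/58) = -8.9268°
wrap1 = π − 2β = 197.8536°
wrap2 = π + 2β = 162.1464°
tangent length = C·cosβ = 57.2975
L = r1·wrap1 + r2·wrap2 + 2·C·cosβ = 18·3.4532 + 9·2.8300 + 2·57.2975 = 202.2224

L=202.222 wrap1=197.85_deg wrap2=162.15_deg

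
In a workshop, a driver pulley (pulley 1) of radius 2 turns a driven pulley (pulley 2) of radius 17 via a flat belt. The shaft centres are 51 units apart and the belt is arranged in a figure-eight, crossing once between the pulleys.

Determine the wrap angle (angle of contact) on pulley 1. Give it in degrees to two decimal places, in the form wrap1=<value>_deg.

wrap1=223.75_deg

crossed belt: β = asin((r1+r2)/C) = asin(19/51) = 21.8729°
wrap1 = wrap2 = π + 2β = 223.7458°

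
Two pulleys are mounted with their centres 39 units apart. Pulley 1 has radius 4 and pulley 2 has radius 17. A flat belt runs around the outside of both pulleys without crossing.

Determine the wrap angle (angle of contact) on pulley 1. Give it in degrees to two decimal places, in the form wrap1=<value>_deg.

wrap1=141.06_deg

open belt: β = asin((r2−r1)/C) = asin(13/39) = 19.4712°
wrap1 = π − 2β = 141.0576°
wrap2 = π + 2β = 218.9424°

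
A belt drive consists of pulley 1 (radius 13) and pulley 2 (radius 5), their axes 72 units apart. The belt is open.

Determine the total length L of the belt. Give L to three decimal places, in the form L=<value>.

L=201.438

open belt: β = asin((r2−r1)/C) = asin(-8/72) = -6.3794°
wrap1 = π − 2β = 192.7587°
wrap2 = π + 2β = 167.2413°
tangent length = C·cosβ = 71.5542
L = r1·wrap1 + r2·wrap2 + 2·C·cosβ = 13·3.3643 + 5·2.9189 + 2·71.5542 = 201.4385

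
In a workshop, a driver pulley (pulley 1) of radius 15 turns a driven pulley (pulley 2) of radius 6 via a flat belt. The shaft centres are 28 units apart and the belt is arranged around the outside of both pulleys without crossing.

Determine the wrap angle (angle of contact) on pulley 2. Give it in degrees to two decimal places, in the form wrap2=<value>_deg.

open belt: β = asin((r2−r1)/C) = asin(-9/28) = -18.7493°
wrap1 = π − 2β = 217.4987°
wrap2 = π + 2β = 142.5013°

wrap2=142.50_deg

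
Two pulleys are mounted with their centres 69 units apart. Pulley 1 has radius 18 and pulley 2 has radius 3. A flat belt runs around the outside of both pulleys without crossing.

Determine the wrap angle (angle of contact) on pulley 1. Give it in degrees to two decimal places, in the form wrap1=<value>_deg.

wrap1=205.11_deg

open belt: β = asin((r2−r1)/C) = asin(-15/69) = -12.5559°
wrap1 = π − 2β = 205.1117°
wrap2 = π + 2β = 154.8883°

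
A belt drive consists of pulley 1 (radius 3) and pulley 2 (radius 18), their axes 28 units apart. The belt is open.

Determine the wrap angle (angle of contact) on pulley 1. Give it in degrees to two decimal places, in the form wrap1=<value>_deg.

wrap1=115.22_deg

open belt: β = asin((r2−r1)/C) = asin(15/28) = 32.3924°
wrap1 = π − 2β = 115.2153°
wrap2 = π + 2β = 244.7847°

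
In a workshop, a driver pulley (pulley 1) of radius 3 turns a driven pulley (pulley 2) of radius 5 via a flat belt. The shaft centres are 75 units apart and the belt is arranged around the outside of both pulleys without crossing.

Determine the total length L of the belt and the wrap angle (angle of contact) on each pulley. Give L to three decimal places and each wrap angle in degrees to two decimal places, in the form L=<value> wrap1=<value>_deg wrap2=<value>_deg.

L=175.186 wrap1=176.94_deg wrap2=183.06_deg

open belt: β = asin((r2−r1)/C) = asin(2/75) = 1.5281°
wrap1 = π − 2β = 176.9439°
wrap2 = π + 2β = 183.0561°
tangent length = C·cosβ = 74.9733
L = r1·wrap1 + r2·wrap2 + 2·C·cosβ = 3·3.0883 + 5·3.1949 + 2·74.9733 = 175.1861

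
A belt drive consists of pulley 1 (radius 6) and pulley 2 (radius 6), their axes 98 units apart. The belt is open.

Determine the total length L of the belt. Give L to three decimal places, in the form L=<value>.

L=233.699

open belt: β = asin((r2−r1)/C) = asin(0/98) = 0.0000°
wrap1 = π − 2β = 180.0000°
wrap2 = π + 2β = 180.0000°
tangent length = C·cosβ = 98.0000
L = r1·wrap1 + r2·wrap2 + 2·C·cosβ = 6·3.1416 + 6·3.1416 + 2·98.0000 = 233.6991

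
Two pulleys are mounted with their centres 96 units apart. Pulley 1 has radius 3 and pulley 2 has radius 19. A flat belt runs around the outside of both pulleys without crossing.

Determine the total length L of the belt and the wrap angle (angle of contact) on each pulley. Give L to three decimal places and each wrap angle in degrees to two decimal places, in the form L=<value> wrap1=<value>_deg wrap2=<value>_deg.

open belt: β = asin((r2−r1)/C) = asin(16/96) = 9.5941°
wrap1 = π − 2β = 160.8119°
wrap2 = π + 2β = 199.1881°
tangent length = C·cosβ = 94.6573
L = r1·wrap1 + r2·wrap2 + 2·C·cosβ = 3·2.8067 + 19·3.4765 + 2·94.6573 = 263.7879

L=263.788 wrap1=160.81_deg wrap2=199.19_deg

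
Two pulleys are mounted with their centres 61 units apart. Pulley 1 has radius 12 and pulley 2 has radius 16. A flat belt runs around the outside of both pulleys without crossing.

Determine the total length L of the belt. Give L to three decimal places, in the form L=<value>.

open belt: β = asin((r2−r1)/C) = asin(4/61) = 3.7598°
wrap1 = π − 2β = 172.4804°
wrap2 = π + 2β = 187.5196°
tangent length = C·cosβ = 60.8687
L = r1·wrap1 + r2·wrap2 + 2·C·cosβ = 12·3.0104 + 16·3.2728 + 2·60.8687 = 210.2270

L=210.227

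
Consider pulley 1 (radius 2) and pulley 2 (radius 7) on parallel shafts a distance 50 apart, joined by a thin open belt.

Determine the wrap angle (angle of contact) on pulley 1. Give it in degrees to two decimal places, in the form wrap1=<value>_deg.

wrap1=168.52_deg

open belt: β = asin((r2−r1)/C) = asin(5/50) = 5.7392°
wrap1 = π − 2β = 168.5217°
wrap2 = π + 2β = 191.4783°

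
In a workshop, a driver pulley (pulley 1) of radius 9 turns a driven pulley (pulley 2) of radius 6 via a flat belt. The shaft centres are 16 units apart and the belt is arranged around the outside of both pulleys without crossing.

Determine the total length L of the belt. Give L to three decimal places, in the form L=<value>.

L=79.688

open belt: β = asin((r2−r1)/C) = asin(-3/16) = -10.8069°
wrap1 = π − 2β = 201.6138°
wrap2 = π + 2β = 158.3862°
tangent length = C·cosβ = 15.7162
L = r1·wrap1 + r2·wrap2 + 2·C·cosβ = 9·3.5188 + 6·2.7644 + 2·15.7162 = 79.6881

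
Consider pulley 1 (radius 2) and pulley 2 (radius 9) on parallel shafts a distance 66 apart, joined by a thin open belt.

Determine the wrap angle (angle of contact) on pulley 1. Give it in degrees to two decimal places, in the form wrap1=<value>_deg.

wrap1=167.82_deg

open belt: β = asin((r2−r1)/C) = asin(7/66) = 6.0883°
wrap1 = π − 2β = 167.8234°
wrap2 = π + 2β = 192.1766°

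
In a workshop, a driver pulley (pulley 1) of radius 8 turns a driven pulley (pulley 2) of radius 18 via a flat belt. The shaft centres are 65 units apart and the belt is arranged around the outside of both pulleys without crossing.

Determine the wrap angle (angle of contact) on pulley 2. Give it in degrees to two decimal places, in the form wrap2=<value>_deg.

open belt: β = asin((r2−r1)/C) = asin(10/65) = 8.8499°
wrap1 = π − 2β = 162.3002°
wrap2 = π + 2β = 197.6998°

wrap2=197.70_deg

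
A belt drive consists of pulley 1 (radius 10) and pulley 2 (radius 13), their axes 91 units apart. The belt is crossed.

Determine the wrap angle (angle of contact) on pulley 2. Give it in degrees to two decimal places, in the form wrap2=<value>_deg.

crossed belt: β = asin((r1+r2)/C) = asin(23/91) = 14.6401°
wrap1 = wrap2 = π + 2β = 209.2803°

wrap2=209.28_deg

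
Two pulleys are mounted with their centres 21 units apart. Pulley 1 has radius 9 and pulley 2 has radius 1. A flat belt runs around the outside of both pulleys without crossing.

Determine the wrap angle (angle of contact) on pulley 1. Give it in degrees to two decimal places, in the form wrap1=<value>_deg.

open belt: β = asin((r2−r1)/C) = asin(-8/21) = -22.3927°
wrap1 = π − 2β = 224.7854°
wrap2 = π + 2β = 135.2146°

wrap1=224.79_deg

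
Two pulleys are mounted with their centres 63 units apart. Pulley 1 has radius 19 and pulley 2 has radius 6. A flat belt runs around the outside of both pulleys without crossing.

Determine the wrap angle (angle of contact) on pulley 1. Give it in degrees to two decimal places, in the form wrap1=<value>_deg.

wrap1=203.82_deg

open belt: β = asin((r2−r1)/C) = asin(-13/63) = -11.9085°
wrap1 = π − 2β = 203.8170°
wrap2 = π + 2β = 156.1830°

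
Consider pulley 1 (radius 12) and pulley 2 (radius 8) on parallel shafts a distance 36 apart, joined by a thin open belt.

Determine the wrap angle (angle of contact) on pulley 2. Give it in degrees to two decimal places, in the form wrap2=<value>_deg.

open belt: β = asin((r2−r1)/C) = asin(-4/36) = -6.3794°
wrap1 = π − 2β = 192.7587°
wrap2 = π + 2β = 167.2413°

wrap2=167.24_deg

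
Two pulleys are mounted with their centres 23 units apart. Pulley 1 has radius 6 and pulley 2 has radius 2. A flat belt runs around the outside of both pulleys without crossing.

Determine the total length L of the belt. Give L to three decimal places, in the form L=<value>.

open belt: β = asin((r2−r1)/C) = asin(-4/23) = -10.0154°
wrap1 = π − 2β = 200.0308°
wrap2 = π + 2β = 159.9692°
tangent length = C·cosβ = 22.6495
L = r1·wrap1 + r2·wrap2 + 2·C·cosβ = 6·3.4912 + 2·2.7920 + 2·22.6495 = 71.8302

L=71.830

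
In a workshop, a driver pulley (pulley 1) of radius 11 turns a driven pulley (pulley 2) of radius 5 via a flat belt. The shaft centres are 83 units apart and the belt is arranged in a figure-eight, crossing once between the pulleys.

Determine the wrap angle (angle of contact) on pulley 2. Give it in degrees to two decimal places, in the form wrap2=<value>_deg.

wrap2=202.23_deg

crossed belt: β = asin((r1+r2)/C) = asin(16/83) = 11.1145°
wrap1 = wrap2 = π + 2β = 202.2291°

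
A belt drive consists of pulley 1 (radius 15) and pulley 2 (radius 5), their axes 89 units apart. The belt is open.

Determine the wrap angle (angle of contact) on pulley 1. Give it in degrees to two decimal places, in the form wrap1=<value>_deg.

open belt: β = asin((r2−r1)/C) = asin(-10/89) = -6.4514°
wrap1 = π − 2β = 192.9027°
wrap2 = π + 2β = 167.0973°

wrap1=192.90_deg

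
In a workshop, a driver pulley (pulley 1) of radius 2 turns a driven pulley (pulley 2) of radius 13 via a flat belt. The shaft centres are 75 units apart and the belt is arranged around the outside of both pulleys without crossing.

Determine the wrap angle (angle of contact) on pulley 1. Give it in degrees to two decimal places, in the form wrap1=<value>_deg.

open belt: β = asin((r2−r1)/C) = asin(11/75) = 8.4338°
wrap1 = π − 2β = 163.1324°
wrap2 = π + 2β = 196.8676°

wrap1=163.13_deg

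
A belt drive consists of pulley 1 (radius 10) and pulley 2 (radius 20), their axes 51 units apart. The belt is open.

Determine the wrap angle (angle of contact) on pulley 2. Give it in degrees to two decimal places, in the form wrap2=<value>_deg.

open belt: β = asin((r2−r1)/C) = asin(10/51) = 11.3077°
wrap1 = π − 2β = 157.3845°
wrap2 = π + 2β = 202.6155°

wrap2=202.62_deg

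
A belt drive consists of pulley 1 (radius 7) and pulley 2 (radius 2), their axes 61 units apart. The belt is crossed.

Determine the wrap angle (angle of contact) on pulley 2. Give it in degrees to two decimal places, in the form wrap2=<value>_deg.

wrap2=196.97_deg

crossed belt: β = asin((r1+r2)/C) = asin(9/61) = 8.4844°
wrap1 = wrap2 = π + 2β = 196.9689°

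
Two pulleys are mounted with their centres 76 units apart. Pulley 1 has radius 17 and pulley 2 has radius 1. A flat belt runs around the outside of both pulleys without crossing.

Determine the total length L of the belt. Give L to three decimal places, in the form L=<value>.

L=211.930

open belt: β = asin((r2−r1)/C) = asin(-16/76) = -12.1532°
wrap1 = π − 2β = 204.3064°
wrap2 = π + 2β = 155.6936°
tangent length = C·cosβ = 74.2967
L = r1·wrap1 + r2·wrap2 + 2·C·cosβ = 17·3.5658 + 1·2.7174 + 2·74.2967 = 211.9297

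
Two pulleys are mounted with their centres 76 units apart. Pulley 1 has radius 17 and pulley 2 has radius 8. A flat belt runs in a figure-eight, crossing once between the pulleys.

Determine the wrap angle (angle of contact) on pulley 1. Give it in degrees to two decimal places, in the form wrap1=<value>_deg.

crossed belt: β = asin((r1+r2)/C) = asin(25/76) = 19.2049°
wrap1 = wrap2 = π + 2β = 218.4098°

wrap1=218.41_deg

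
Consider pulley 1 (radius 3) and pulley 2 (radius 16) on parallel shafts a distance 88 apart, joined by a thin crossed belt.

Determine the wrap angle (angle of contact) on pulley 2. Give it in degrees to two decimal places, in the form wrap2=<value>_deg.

wrap2=204.94_deg

crossed belt: β = asin((r1+r2)/C) = asin(19/88) = 12.4689°
wrap1 = wrap2 = π + 2β = 204.9377°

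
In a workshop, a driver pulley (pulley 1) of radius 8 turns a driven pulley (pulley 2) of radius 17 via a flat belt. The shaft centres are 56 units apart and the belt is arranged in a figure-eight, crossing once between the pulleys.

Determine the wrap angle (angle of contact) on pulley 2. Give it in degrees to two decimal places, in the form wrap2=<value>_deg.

crossed belt: β = asin((r1+r2)/C) = asin(25/56) = 26.5148°
wrap1 = wrap2 = π + 2β = 233.0295°

wrap2=233.03_deg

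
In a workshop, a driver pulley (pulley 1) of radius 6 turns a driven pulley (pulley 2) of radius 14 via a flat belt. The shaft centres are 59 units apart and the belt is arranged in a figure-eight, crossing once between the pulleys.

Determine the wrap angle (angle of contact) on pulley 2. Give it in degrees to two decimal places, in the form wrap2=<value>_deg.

wrap2=219.63_deg

crossed belt: β = asin((r1+r2)/C) = asin(20/59) = 19.8149°
wrap1 = wrap2 = π + 2β = 219.6299°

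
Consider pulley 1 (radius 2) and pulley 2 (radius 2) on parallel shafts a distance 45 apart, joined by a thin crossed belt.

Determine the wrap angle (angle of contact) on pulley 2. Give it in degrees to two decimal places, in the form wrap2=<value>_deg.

wrap2=190.20_deg

crossed belt: β = asin((r1+r2)/C) = asin(4/45) = 5.0997°
wrap1 = wrap2 = π + 2β = 190.1994°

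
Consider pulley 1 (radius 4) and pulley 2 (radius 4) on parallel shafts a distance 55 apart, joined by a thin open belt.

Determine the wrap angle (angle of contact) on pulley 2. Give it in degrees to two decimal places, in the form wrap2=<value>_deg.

wrap2=180.00_deg

open belt: β = asin((r2−r1)/C) = asin(0/55) = 0.0000°
wrap1 = π − 2β = 180.0000°
wrap2 = π + 2β = 180.0000°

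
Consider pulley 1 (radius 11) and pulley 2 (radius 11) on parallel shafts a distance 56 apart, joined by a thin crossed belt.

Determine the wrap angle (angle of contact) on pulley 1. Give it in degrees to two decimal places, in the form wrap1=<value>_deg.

wrap1=226.26_deg

crossed belt: β = asin((r1+r2)/C) = asin(22/56) = 23.1324°
wrap1 = wrap2 = π + 2β = 226.2648°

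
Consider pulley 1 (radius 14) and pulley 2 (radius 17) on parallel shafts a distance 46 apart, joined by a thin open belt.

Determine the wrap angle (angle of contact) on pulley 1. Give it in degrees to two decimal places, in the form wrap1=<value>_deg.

open belt: β = asin((r2−r1)/C) = asin(3/46) = 3.7393°
wrap1 = π − 2β = 172.5213°
wrap2 = π + 2β = 187.4787°

wrap1=172.52_deg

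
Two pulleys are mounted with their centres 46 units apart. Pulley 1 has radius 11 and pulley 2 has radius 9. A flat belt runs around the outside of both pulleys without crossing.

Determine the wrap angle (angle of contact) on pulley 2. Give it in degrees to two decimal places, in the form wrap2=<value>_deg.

open belt: β = asin((r2−r1)/C) = asin(-2/46) = -2.4919°
wrap1 = π − 2β = 184.9838°
wrap2 = π + 2β = 175.0162°

wrap2=175.02_deg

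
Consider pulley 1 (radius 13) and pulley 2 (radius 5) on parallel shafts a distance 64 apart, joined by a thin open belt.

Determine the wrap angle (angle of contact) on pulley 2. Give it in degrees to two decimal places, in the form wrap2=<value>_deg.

wrap2=165.64_deg

open belt: β = asin((r2−r1)/C) = asin(-8/64) = -7.1808°
wrap1 = π − 2β = 194.3615°
wrap2 = π + 2β = 165.6385°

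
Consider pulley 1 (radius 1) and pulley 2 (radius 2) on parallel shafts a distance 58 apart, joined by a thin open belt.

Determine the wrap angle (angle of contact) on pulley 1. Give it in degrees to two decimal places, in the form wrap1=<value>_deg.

wrap1=178.02_deg

open belt: β = asin((r2−r1)/C) = asin(1/58) = 0.9879°
wrap1 = π − 2β = 178.0242°
wrap2 = π + 2β = 181.9758°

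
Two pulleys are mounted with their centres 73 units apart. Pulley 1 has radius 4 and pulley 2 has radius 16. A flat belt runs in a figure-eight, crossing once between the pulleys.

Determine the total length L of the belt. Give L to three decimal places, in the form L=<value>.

crossed belt: β = asin((r1+r2)/C) = asin(20/73) = 15.9008°
wrap1 = wrap2 = π + 2β = 211.8016°
tangent length = C·cosβ = 70.2068
L = (r1+r2)·wrap + 2·C·cosβ = 20·3.6966 + 2·70.2068 = 214.3464

L=214.346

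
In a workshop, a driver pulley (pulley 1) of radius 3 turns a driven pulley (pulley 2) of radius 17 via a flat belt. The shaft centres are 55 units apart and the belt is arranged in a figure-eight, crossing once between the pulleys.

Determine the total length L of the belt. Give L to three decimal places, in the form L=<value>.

crossed belt: β = asin((r1+r2)/C) = asin(20/55) = 21.3237°
wrap1 = wrap2 = π + 2β = 222.6474°
tangent length = C·cosβ = 51.2348
L = (r1+r2)·wrap + 2·C·cosβ = 20·3.8859 + 2·51.2348 = 180.1881

L=180.188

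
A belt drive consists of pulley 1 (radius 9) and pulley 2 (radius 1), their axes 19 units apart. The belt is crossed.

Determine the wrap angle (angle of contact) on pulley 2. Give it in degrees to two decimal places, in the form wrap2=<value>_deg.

crossed belt: β = asin((r1+r2)/C) = asin(10/19) = 31.7569°
wrap1 = wrap2 = π + 2β = 243.5137°

wrap2=243.51_deg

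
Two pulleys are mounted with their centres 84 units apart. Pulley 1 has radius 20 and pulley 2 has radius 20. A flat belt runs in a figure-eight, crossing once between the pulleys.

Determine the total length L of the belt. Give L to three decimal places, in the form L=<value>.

L=313.099

crossed belt: β = asin((r1+r2)/C) = asin(40/84) = 28.4369°
wrap1 = wrap2 = π + 2β = 236.8738°
tangent length = C·cosβ = 73.8647
L = (r1+r2)·wrap + 2·C·cosβ = 40·4.1342 + 2·73.8647 = 313.0986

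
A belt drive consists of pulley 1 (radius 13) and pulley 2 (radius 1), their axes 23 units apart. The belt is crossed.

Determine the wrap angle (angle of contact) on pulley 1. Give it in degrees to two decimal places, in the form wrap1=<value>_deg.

crossed belt: β = asin((r1+r2)/C) = asin(14/23) = 37.4952°
wrap1 = wrap2 = π + 2β = 254.9905°

wrap1=254.99_deg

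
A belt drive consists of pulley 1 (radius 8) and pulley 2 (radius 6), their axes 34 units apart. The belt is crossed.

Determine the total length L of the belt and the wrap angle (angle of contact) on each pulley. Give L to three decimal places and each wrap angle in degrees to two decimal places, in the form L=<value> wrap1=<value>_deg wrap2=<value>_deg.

crossed belt: β = asin((r1+r2)/C) = asin(14/34) = 24.3157°
wrap1 = wrap2 = π + 2β = 228.6315°
tangent length = C·cosβ = 30.9839
L = (r1+r2)·wrap + 2·C·cosβ = 14·3.9904 + 2·30.9839 = 117.8329

L=117.833 wrap1=228.63_deg wrap2=228.63_deg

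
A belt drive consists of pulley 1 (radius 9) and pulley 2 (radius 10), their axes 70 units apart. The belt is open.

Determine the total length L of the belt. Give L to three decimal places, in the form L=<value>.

L=199.705

open belt: β = asin((r2−r1)/C) = asin(1/70) = 0.8185°
wrap1 = π − 2β = 178.3629°
wrap2 = π + 2β = 181.6371°
tangent length = C·cosβ = 69.9929
L = r1·wrap1 + r2·wrap2 + 2·C·cosβ = 9·3.1130 + 10·3.1702 + 2·69.9929 = 199.7045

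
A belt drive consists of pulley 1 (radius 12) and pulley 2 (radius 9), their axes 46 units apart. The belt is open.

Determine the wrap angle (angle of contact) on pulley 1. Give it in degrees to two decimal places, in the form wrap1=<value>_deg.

open belt: β = asin((r2−r1)/C) = asin(-3/46) = -3.7393°
wrap1 = π − 2β = 187.4787°
wrap2 = π + 2β = 172.5213°

wrap1=187.48_deg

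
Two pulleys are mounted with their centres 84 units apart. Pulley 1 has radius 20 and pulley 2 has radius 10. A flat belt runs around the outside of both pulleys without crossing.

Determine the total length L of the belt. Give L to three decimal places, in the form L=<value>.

L=263.440

open belt: β = asin((r2−r1)/C) = asin(-10/84) = -6.8371°
wrap1 = π − 2β = 193.6743°
wrap2 = π + 2β = 166.3257°
tangent length = C·cosβ = 83.4026
L = r1·wrap1 + r2·wrap2 + 2·C·cosβ = 20·3.3803 + 10·2.9029 + 2·83.4026 = 263.4397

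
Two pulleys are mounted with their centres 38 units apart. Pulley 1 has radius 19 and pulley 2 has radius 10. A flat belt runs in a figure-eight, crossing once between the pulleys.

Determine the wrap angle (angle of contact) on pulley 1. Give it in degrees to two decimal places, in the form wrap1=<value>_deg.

wrap1=279.49_deg

crossed belt: β = asin((r1+r2)/C) = asin(29/38) = 49.7434°
wrap1 = wrap2 = π + 2β = 279.4868°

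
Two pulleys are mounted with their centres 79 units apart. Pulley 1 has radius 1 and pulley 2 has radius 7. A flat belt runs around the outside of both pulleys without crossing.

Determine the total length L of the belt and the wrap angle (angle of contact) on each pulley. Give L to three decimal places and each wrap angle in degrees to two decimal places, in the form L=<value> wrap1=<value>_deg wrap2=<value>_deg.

open belt: β = asin((r2−r1)/C) = asin(6/79) = 4.3558°
wrap1 = π − 2β = 171.2885°
wrap2 = π + 2β = 188.7115°
tangent length = C·cosβ = 78.7718
L = r1·wrap1 + r2·wrap2 + 2·C·cosβ = 1·2.9895 + 7·3.2936 + 2·78.7718 = 183.5887

L=183.589 wrap1=171.29_deg wrap2=188.71_deg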